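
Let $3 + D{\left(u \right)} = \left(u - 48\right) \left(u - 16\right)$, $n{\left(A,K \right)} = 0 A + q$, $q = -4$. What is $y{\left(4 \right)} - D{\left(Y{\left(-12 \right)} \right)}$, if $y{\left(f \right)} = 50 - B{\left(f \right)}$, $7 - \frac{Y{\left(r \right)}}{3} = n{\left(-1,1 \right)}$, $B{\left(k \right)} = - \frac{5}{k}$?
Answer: $\frac{1237}{4} \approx 309.25$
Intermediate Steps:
$n{\left(A,K \right)} = -4$ ($n{\left(A,K \right)} = 0 A - 4 = 0 - 4 = -4$)
$Y{\left(r \right)} = 33$ ($Y{\left(r \right)} = 21 - -12 = 21 + 12 = 33$)
$y{\left(f \right)} = 50 + \frac{5}{f}$ ($y{\left(f \right)} = 50 - - \frac{5}{f} = 50 + \frac{5}{f}$)
$D{\left(u \right)} = -3 + \left(-48 + u\right) \left(-16 + u\right)$ ($D{\left(u \right)} = -3 + \left(u - 48\right) \left(u - 16\right) = -3 + \left(-48 + u\right) \left(-16 + u\right)$)
$y{\left(4 \right)} - D{\left(Y{\left(-12 \right)} \right)} = \left(50 + \frac{5}{4}\right) - \left(765 + 33^{2} - 2112\right) = \left(50 + 5 \cdot \frac{1}{4}\right) - \left(765 + 1089 - 2112\right) = \left(50 + \frac{5}{4}\right) - -258 = \frac{205}{4} + 258 = \frac{1237}{4}$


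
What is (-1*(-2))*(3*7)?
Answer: 42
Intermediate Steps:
(-1*(-2))*(3*7) = 2*21 = 42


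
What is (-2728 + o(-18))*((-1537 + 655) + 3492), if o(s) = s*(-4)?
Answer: -6932160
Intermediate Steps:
o(s) = -4*s
(-2728 + o(-18))*((-1537 + 655) + 3492) = (-2728 - 4*(-18))*((-1537 + 655) + 3492) = (-2728 + 72)*(-882 + 3492) = -2656*2610 = -6932160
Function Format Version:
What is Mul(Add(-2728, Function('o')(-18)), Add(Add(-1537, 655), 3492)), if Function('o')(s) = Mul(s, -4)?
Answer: -6932160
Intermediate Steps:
Function('o')(s) = Mul(-4, s)
Mul(Add(-2728, Function('o')(-18)), Add(Add(-1537, 655), 3492)) = Mul(Add(-2728, Mul(-4, -18)), Add(Add(-1537, 655), 3492)) = Mul(Add(-2728, 72), Add(-882, 3492)) = Mul(-2656, 2610) = -6932160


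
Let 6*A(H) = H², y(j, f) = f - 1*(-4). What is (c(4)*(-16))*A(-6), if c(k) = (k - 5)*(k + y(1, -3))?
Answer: 480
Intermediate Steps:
y(j, f) = 4 + f (y(j, f) = f + 4 = 4 + f)
A(H) = H²/6
c(k) = (1 + k)*(-5 + k) (c(k) = (k - 5)*(k + (4 - 3)) = (-5 + k)*(k + 1) = (-5 + k)*(1 + k) = (1 + k)*(-5 + k))
(c(4)*(-16))*A(-6) = ((-5 + 4² - 4*4)*(-16))*((⅙)*(-6)²) = ((-5 + 16 - 16)*(-16))*((⅙)*36) = -5*(-16)*6 = 80*6 = 480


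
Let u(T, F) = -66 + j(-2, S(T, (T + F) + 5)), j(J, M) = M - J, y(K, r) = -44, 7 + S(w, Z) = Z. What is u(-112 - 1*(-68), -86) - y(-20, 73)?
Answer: -152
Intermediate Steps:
S(w, Z) = -7 + Z
u(T, F) = -66 + F + T (u(T, F) = -66 + ((-7 + ((T + F) + 5)) - 1*(-2)) = -66 + ((-7 + ((F + T) + 5)) + 2) = -66 + ((-7 + (5 + F + T)) + 2) = -66 + ((-2 + F + T) + 2) = -66 + (F + T) = -66 + F + T)
u(-112 - 1*(-68), -86) - y(-20, 73) = (-66 - 86 + (-112 - 1*(-68))) - 1*(-44) = (-66 - 86 + (-112 + 68)) + 44 = (-66 - 86 - 44) + 44 = -196 + 44 = -152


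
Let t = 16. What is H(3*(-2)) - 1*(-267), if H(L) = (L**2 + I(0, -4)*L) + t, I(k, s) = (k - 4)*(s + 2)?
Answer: 271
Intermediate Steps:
I(k, s) = (-4 + k)*(2 + s)
H(L) = 16 + L**2 + 8*L (H(L) = (L**2 + (-8 - 4*(-4) + 2*0 + 0*(-4))*L) + 16 = (L**2 + (-8 + 16 + 0 + 0)*L) + 16 = (L**2 + 8*L) + 16 = 16 + L**2 + 8*L)
H(3*(-2)) - 1*(-267) = (16 + (3*(-2))**2 + 8*(3*(-2))) - 1*(-267) = (16 + (-6)**2 + 8*(-6)) + 267 = (16 + 36 - 48) + 267 = 4 + 267 = 271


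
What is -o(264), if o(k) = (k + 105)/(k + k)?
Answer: -123/176 ≈ -0.69886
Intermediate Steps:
o(k) = (105 + k)/(2*k) (o(k) = (105 + k)/((2*k)) = (105 + k)*(1/(2*k)) = (105 + k)/(2*k))
-o(264) = -(105 + 264)/(2*264) = -369/(2*264) = -1*123/176 = -123/176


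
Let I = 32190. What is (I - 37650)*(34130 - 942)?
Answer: -181206480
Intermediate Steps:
(I - 37650)*(34130 - 942) = (32190 - 37650)*(34130 - 942) = -5460*33188 = -181206480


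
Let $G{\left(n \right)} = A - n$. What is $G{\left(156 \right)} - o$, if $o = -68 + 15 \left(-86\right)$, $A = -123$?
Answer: $1079$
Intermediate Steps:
$G{\left(n \right)} = -123 - n$
$o = -1358$ ($o = -68 - 1290 = -1358$)
$G{\left(156 \right)} - o = \left(-123 - 156\right) - -1358 = \left(-123 - 156\right) + 1358 = -279 + 1358 = 1079$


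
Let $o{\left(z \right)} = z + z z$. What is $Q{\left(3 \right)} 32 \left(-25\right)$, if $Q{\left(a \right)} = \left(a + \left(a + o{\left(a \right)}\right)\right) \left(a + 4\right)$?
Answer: $-100800$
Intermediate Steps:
$o{\left(z \right)} = z + z^{2}$
$Q{\left(a \right)} = \left(4 + a\right) \left(2 a + a \left(1 + a\right)\right)$ ($Q{\left(a \right)} = \left(a + \left(a + a \left(1 + a\right)\right)\right) \left(a + 4\right) = \left(2 a + a \left(1 + a\right)\right) \left(4 + a\right) = \left(4 + a\right) \left(2 a + a \left(1 + a\right)\right)$)
$Q{\left(3 \right)} 32 \left(-25\right) = 3 \left(12 + 3^{2} + 7 \cdot 3\right) 32 \left(-25\right) = 3 \left(12 + 9 + 21\right) 32 \left(-25\right) = 3 \cdot 42 \cdot 32 \left(-25\right) = 126 \cdot 32 \left(-25\right) = 4032 \left(-25\right) = -100800$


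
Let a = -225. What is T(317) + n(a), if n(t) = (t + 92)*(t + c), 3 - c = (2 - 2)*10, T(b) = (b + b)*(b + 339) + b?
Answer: 445747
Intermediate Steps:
T(b) = b + 2*b*(339 + b) (T(b) = (2*b)*(339 + b) + b = 2*b*(339 + b) + b = b + 2*b*(339 + b))
c = 3 (c = 3 - (2 - 2)*10 = 3 - 0*10 = 3 - 1*0 = 3 + 0 = 3)
n(t) = (3 + t)*(92 + t) (n(t) = (t + 92)*(t + 3) = (92 + t)*(3 + t) = (3 + t)*(92 + t))
T(317) + n(a) = 317*(679 + 2*317) + (276 + (-225)**2 + 95*(-225)) = 317*(679 + 634) + (276 + 50625 - 21375) = 317*1313 + 29526 = 416221 + 29526 = 445747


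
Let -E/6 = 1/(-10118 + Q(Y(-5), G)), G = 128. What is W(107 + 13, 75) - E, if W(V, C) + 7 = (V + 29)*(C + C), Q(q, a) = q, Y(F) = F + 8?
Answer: 225999439/10115 ≈ 22343.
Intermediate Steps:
Y(F) = 8 + F
W(V, C) = -7 + 2*C*(29 + V) (W(V, C) = -7 + (V + 29)*(C + C) = -7 + (29 + V)*(2*C) = -7 + 2*C*(29 + V))
E = 6/10115 (E = -6/(-10118 + (8 - 5)) = -6/(-10118 + 3) = -6/(-10115) = -6*(-1/10115) = 6/10115 ≈ 0.00059318)
W(107 + 13, 75) - E = (-7 + 58*75 + 2*75*(107 + 13)) - 1*6/10115 = (-7 + 4350 + 2*75*120) - 6/10115 = (-7 + 4350 + 18000) - 6/10115 = 22343 - 6/10115 = 225999439/10115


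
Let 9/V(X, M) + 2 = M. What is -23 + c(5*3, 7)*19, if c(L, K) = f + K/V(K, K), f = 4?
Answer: 1142/9 ≈ 126.89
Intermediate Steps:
V(X, M) = 9/(-2 + M)
c(L, K) = 4 + K*(-2/9 + K/9) (c(L, K) = 4 + K/((9/(-2 + K))) = 4 + K*(-2/9 + K/9))
-23 + c(5*3, 7)*19 = -23 + (4 + (⅑)*7*(-2 + 7))*19 = -23 + (4 + (⅑)*7*5)*19 = -23 + (4 + 35/9)*19 = -23 + (71/9)*19 = -23 + 1349/9 = 1142/9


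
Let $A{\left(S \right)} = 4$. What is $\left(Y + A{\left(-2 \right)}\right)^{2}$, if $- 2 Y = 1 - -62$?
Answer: $\frac{3025}{4} \approx 756.25$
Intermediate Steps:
$Y = - \frac{63}{2}$ ($Y = - \frac{1 - -62}{2} = - \frac{1 + 62}{2} = \left(- \frac{1}{2}\right) 63 = - \frac{63}{2} \approx -31.5$)
$\left(Y + A{\left(-2 \right)}\right)^{2} = \left(- \frac{63}{2} + 4\right)^{2} = \left(- \frac{55}{2}\right)^{2} = \frac{3025}{4}$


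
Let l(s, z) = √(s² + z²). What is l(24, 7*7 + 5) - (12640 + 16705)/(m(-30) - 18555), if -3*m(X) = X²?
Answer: 5869/3771 + 6*√97 ≈ 60.649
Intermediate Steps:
m(X) = -X²/3
l(24, 7*7 + 5) - (12640 + 16705)/(m(-30) - 18555) = √(24² + (7*7 + 5)²) - (12640 + 16705)/(-⅓*(-30)² - 18555) = √(576 + (49 + 5)²) - 29345/(-⅓*900 - 18555) = √(576 + 54²) - 29345/(-300 - 18555) = √(576 + 2916) - 29345/(-18855) = √3492 - 29345*(-1)/18855 = 6*√97 - 1*(-5869/3771) = 6*√97 + 5869/3771 = 5869/3771 + 6*√97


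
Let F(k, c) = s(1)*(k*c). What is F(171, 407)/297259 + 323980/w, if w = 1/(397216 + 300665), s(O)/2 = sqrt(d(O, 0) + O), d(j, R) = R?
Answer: 67210107221971614/297259 ≈ 2.2610e+11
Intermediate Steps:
s(O) = 2*sqrt(O) (s(O) = 2*sqrt(0 + O) = 2*sqrt(O))
w = 1/697881 ≈ 1.4329e-6
F(k, c) = 2*c*k (F(k, c) = (2*sqrt(1))*(k*c) = (2*1)*(c*k) = 2*(c*k) = 2*c*k)
F(171, 407)/297259 + 323980/w = (2*407*171)/297259 + 323980/(1/697881) = 139194*(1/297259) + 323980*697881 = 139194/297259 + 226099486380 = 67210107221971614/297259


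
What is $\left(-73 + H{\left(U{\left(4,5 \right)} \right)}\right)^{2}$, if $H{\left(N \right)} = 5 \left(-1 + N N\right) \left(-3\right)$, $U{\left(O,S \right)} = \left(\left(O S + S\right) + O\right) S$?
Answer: $99497977489$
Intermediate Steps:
$U{\left(O,S \right)} = S \left(O + S + O S\right)$ ($U{\left(O,S \right)} = \left(\left(S + O S\right) + O\right) S = \left(O + S + O S\right) S = S \left(O + S + O S\right)$)
$H{\left(N \right)} = 15 - 15 N^{2}$ ($H{\left(N \right)} = 5 \left(-1 + N^{2}\right) \left(-3\right) = \left(-5 + 5 N^{2}\right) \left(-3\right) = 15 - 15 N^{2}$)
$\left(-73 + H{\left(U{\left(4,5 \right)} \right)}\right)^{2} = \left(-73 + \left(15 - 15 \left(5 \left(4 + 5 + 4 \cdot 5\right)\right)^{2}\right)\right)^{2} = \left(-73 + \left(15 - 15 \left(5 \left(4 + 5 + 20\right)\right)^{2}\right)\right)^{2} = \left(-73 + \left(15 - 15 \left(5 \cdot 29\right)^{2}\right)\right)^{2} = \left(-73 + \left(15 - 15 \cdot 145^{2}\right)\right)^{2} = \left(-73 + \left(15 - 315375\right)\right)^{2} = \left(-73 - 315360\right)^{2} = \left(-315433\right)^{2} = 99497977489$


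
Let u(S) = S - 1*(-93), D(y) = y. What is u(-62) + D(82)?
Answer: 113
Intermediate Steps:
u(S) = 93 + S (u(S) = S + 93 = 93 + S)
u(-62) + D(82) = (93 - 62) + 82 = 31 + 82 = 113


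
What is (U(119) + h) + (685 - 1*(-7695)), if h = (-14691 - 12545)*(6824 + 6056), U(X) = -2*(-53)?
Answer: -350791194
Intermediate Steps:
U(X) = 106
h = -350799680 (h = -27236*12880 = -350799680)
(U(119) + h) + (685 - 1*(-7695)) = (106 - 350799680) + (685 - 1*(-7695)) = -350799574 + (685 + 7695) = -350799574 + 8380 = -350791194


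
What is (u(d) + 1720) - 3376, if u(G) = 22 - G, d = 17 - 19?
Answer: -1632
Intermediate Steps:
d = -2
(u(d) + 1720) - 3376 = ((22 - 1*(-2)) + 1720) - 3376 = ((22 + 2) + 1720) - 3376 = (24 + 1720) - 3376 = 1744 - 3376 = -1632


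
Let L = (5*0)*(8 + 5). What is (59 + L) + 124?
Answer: 183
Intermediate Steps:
L = 0 (L = 0*13 = 0)
(59 + L) + 124 = (59 + 0) + 124 = 59 + 124 = 183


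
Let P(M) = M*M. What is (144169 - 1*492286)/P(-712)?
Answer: -348117/506944 ≈ -0.68670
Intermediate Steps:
P(M) = M²
(144169 - 1*492286)/P(-712) = (144169 - 1*492286)/((-712)²) = (144169 - 492286)/506944 = -348117*1/506944 = -348117/506944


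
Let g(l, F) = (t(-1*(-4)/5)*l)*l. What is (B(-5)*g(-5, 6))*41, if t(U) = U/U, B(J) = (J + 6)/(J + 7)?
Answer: 1025/2 ≈ 512.50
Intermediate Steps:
B(J) = (6 + J)/(7 + J)
t(U) = 1
g(l, F) = l² (g(l, F) = (1*l)*l = l*l = l²)
(B(-5)*g(-5, 6))*41 = (((6 - 5)/(7 - 5))*(-5)²)*41 = ((1/2)*25)*41 = (((½)*1)*25)*41 = ((½)*25)*41 = (25/2)*41 = 1025/2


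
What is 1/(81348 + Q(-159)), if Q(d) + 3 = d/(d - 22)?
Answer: 181/14723604 ≈ 1.2293e-5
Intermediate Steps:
Q(d) = -3 + d/(-22 + d) (Q(d) = -3 + d/(d - 22) = -3 + d/(-22 + d))
1/(81348 + Q(-159)) = 1/(81348 + 2*(33 - 1*(-159))/(-22 - 159)) = 1/(81348 + 2*(33 + 159)/(-181)) = 1/(81348 + 2*(-1/181)*192) = 1/(81348 - 384/181) = 1/(14723604/181) = 181/14723604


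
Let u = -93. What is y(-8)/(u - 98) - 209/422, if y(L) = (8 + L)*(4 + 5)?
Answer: -209/422 ≈ -0.49526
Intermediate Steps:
y(L) = 72 + 9*L (y(L) = (8 + L)*9 = 72 + 9*L)
y(-8)/(u - 98) - 209/422 = (72 + 9*(-8))/(-93 - 98) - 209/422 = (72 - 72)/(-191) - 209*1/422 = 0*(-1/191) - 209/422 = 0 - 209/422 = -209/422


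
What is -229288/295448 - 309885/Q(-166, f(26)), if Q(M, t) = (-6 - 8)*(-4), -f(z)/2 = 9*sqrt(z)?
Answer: -11445967951/2068136 ≈ -5534.4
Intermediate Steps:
f(z) = -18*sqrt(z)
Q(M, t) = 56 (Q(M, t) = -14*(-4) = 56)
-229288/295448 - 309885/Q(-166, f(26)) = -229288/295448 - 309885/56 = -229288*1/295448 - 309885*1/56 = -28661/36931 - 309885/56 = -11445967951/2068136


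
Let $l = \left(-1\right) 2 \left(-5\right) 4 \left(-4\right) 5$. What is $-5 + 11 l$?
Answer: $-8805$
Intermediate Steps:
$l = -800$ ($l = \left(-2\right) \left(-5\right) 4 \left(-4\right) 5 = 10 \cdot 4 \left(-4\right) 5 = 40 \left(-4\right) 5 = \left(-160\right) 5 = -800$)
$-5 + 11 l = -5 + 11 \left(-800\right) = -5 - 8800 = -8805$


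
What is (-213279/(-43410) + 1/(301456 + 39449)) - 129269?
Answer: -127529242605103/986579070 ≈ -1.2926e+5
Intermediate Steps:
(-213279/(-43410) + 1/(301456 + 39449)) - 129269 = (-213279*(-1/43410) + 1/340905) - 129269 = (71093/14470 + 1/340905) - 129269 = 4847194727/986579070 - 129269 = -127529242605103/986579070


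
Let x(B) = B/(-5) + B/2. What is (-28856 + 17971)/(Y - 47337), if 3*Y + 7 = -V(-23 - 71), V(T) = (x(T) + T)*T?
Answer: 163275/767524 ≈ 0.21273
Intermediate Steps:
x(B) = 3*B/10 (x(B) = B*(-⅕) + B*(½) = -B/5 + B/2 = 3*B/10)
V(T) = 13*T²/10 (V(T) = (3*T/10 + T)*T = (13*T/10)*T = 13*T²/10)
Y = -57469/15 (Y = -7/3 + (-13*(-23 - 71)²/10)/3 = -7/3 + (-13*(-94)²/10)/3 = -7/3 + (-13*8836/10)/3 = -7/3 + (-1*57434/5)/3 = -7/3 + (⅓)*(-57434/5) = -7/3 - 57434/15 = -57469/15 ≈ -3831.3)
(-28856 + 17971)/(Y - 47337) = (-28856 + 17971)/(-57469/15 - 47337) = -10885/(-767524/15) = -10885*(-15/767524) = 163275/767524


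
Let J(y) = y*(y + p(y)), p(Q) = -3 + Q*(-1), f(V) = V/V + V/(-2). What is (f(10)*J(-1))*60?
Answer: -720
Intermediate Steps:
f(V) = 1 - V/2 (f(V) = 1 + V*(-½) = 1 - V/2)
p(Q) = -3 - Q
J(y) = -3*y (J(y) = y*(y + (-3 - y)) = y*(-3) = -3*y)
(f(10)*J(-1))*60 = ((1 - ½*10)*(-3*(-1)))*60 = ((1 - 5)*3)*60 = -4*3*60 = -12*60 = -720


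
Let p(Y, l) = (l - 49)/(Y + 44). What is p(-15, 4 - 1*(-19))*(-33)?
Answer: 858/29 ≈ 29.586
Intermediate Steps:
p(Y, l) = (-49 + l)/(44 + Y)
p(-15, 4 - 1*(-19))*(-33) = ((-49 + (4 - 1*(-19)))/(44 - 15))*(-33) = ((-49 + (4 + 19))/29)*(-33) = ((-49 + 23)/29)*(-33) = ((1/29)*(-26))*(-33) = -26/29*(-33) = 858/29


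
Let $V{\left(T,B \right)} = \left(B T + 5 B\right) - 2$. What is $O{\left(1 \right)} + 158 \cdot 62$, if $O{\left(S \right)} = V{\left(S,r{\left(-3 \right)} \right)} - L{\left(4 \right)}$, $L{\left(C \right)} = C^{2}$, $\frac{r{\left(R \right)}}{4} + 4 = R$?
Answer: $9610$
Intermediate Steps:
$r{\left(R \right)} = -16 + 4 R$
$V{\left(T,B \right)} = -2 + 5 B + B T$ ($V{\left(T,B \right)} = \left(5 B + B T\right) - 2 = -2 + 5 B + B T$)
$O{\left(S \right)} = -158 - 28 S$ ($O{\left(S \right)} = \left(-2 + 5 \left(-16 + 4 \left(-3\right)\right) + \left(-16 + 4 \left(-3\right)\right) S\right) - 4^{2} = \left(-2 + 5 \left(-16 - 12\right) + \left(-16 - 12\right) S\right) - 16 = \left(-2 + 5 \left(-28\right) - 28 S\right) - 16 = \left(-2 - 140 - 28 S\right) - 16 = \left(-142 - 28 S\right) - 16 = -158 - 28 S$)
$O{\left(1 \right)} + 158 \cdot 62 = \left(-158 - 28\right) + 158 \cdot 62 = \left(-158 - 28\right) + 9796 = -186 + 9796 = 9610$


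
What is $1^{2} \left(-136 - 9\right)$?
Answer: $-145$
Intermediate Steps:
$1^{2} \left(-136 - 9\right) = 1 \left(-145\right) = -145$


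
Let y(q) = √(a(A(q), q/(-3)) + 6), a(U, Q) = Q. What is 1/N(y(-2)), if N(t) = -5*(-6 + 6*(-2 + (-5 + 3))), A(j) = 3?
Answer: 1/150 ≈ 0.0066667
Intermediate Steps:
y(q) = √(6 - q/3) (y(q) = √(q/(-3) + 6) = √(q*(-⅓) + 6) = √(-q/3 + 6) = √(6 - q/3))
N(t) = 150 (N(t) = -5*(-6 + 6*(-2 - 2)) = -5*(-6 + 6*(-4)) = -5*(-6 - 24) = -5*(-30) = 150)
1/N(y(-2)) = 1/150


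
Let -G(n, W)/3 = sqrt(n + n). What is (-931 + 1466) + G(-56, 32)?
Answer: 535 - 12*I*sqrt(7) ≈ 535.0 - 31.749*I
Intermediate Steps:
G(n, W) = -3*sqrt(2)*sqrt(n) (G(n, W) = -3*sqrt(n + n) = -3*sqrt(2)*sqrt(n))
(-931 + 1466) + G(-56, 32) = (-931 + 1466) - 3*sqrt(2)*sqrt(-56) = 535 - 3*sqrt(2)*2*I*sqrt(14) = 535 - 12*I*sqrt(7)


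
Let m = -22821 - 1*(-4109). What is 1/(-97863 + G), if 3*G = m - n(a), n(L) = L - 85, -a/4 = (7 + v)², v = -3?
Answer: -3/312152 ≈ -9.6107e-6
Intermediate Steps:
a = -64 (a = -4*(7 - 3)² = -4*4² = -4*16 = -64)
n(L) = -85 + L
m = -18712 (m = -22821 + 4109 = -18712)
G = -18563/3 (G = (-18712 - (-85 - 64))/3 = (-18712 - 1*(-149))/3 = (-18712 + 149)/3 = (⅓)*(-18563) = -18563/3 ≈ -6187.7)
1/(-97863 + G) = 1/(-97863 - 18563/3) = 1/(-312152/3) = -3/312152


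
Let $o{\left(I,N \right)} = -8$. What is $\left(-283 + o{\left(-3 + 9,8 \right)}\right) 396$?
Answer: $-115236$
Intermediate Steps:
$\left(-283 + o{\left(-3 + 9,8 \right)}\right) 396 = \left(-283 - 8\right) 396 = \left(-291\right) 396 = -115236$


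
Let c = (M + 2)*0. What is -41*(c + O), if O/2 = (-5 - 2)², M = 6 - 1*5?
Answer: -4018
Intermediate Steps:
M = 1 (M = 6 - 5 = 1)
c = 0 (c = (1 + 2)*0 = 3*0 = 0)
O = 98 (O = 2*(-5 - 2)² = 2*(-7)² = 2*49 = 98)
-41*(c + O) = -41*(0 + 98) = -41*98 = -4018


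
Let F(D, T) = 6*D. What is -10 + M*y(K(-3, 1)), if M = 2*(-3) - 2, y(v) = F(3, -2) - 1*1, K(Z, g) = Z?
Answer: -146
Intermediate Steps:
y(v) = 17 (y(v) = 6*3 - 1*1 = 18 - 1 = 17)
M = -8 (M = -6 - 2 = -8)
-10 + M*y(K(-3, 1)) = -10 - 8*17 = -10 - 136 = -146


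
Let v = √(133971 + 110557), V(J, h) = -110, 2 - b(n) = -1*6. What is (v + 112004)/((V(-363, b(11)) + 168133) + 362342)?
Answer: 112004/530365 + 4*√15283/530365 ≈ 0.21212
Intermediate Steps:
b(n) = 8 (b(n) = 2 - (-1)*6 = 2 - 1*(-6) = 2 + 6 = 8)
v = 4*√15283 (v = √244528 = 4*√15283 ≈ 494.50)
(v + 112004)/((V(-363, b(11)) + 168133) + 362342) = (4*√15283 + 112004)/((-110 + 168133) + 362342) = (112004 + 4*√15283)/(168023 + 362342) = (112004 + 4*√15283)/530365 = (112004 + 4*√15283)*(1/530365) = 112004/530365 + 4*√15283/530365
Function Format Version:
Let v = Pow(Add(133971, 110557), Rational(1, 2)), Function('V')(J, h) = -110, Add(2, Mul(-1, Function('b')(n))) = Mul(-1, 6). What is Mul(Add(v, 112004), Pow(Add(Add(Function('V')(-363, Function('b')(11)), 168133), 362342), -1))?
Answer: Add(Rational(112004, 530365), Mul(Rational(4, 530365), Pow(15283, Rational(1, 2)))) ≈ 0.21212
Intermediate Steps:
Function('b')(n) = 8 (Function('b')(n) = Add(2, Mul(-1, Mul(-1, 6))) = Add(2, Mul(-1, -6)) = Add(2, 6) = 8)
v = Mul(4, Pow(15283, Rational(1, 2))) (v = Pow(244528, Rational(1, 2)) = Mul(4, Pow(15283, Rational(1, 2))) ≈ 494.50)
Mul(Add(v, 112004), Pow(Add(Add(Function('V')(-363, Function('b')(11)), 168133), 362342), -1)) = Mul(Add(Mul(4, Pow(15283, Rational(1, 2))), 112004), Pow(Add(Add(-110, 168133), 362342), -1)) = Mul(Add(112004, Mul(4, Pow(15283, Rational(1, 2)))), Pow(Add(168023, 362342), -1)) = Mul(Add(112004, Mul(4, Pow(15283, Rational(1, 2)))), Pow(530365, -1)) = Mul(Add(112004, Mul(4, Pow(15283, Rational(1, 2)))), Rational(1, 530365)) = Add(Rational(112004, 530365), Mul(Rational(4, 530365), Pow(15283, Rational(1, 2))))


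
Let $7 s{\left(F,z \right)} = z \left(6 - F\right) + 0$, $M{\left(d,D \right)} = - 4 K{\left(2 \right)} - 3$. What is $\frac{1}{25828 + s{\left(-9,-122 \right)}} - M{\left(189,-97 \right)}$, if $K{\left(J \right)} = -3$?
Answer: $- \frac{1610687}{178966} \approx -9.0$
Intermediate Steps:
$M{\left(d,D \right)} = 9$ ($M{\left(d,D \right)} = \left(-4\right) \left(-3\right) - 3 = 12 - 3 = 9$)
$s{\left(F,z \right)} = \frac{z \left(6 - F\right)}{7}$ ($s{\left(F,z \right)} = \frac{z \left(6 - F\right) + 0}{7} = \frac{z \left(6 - F\right)}{7}$)
$\frac{1}{25828 + s{\left(-9,-122 \right)}} - M{\left(189,-97 \right)} = \frac{1}{25828 + \frac{1}{7} \left(-122\right) \left(6 - -9\right)} - 9 = \frac{1}{25828 + \frac{1}{7} \left(-122\right) \left(6 + 9\right)} - 9 = \frac{1}{25828 + \frac{1}{7} \left(-122\right) 15} - 9 = \frac{1}{25828 - \frac{1830}{7}} - 9 = \frac{1}{\frac{178966}{7}} - 9 = \frac{7}{178966} - 9 = - \frac{1610687}{178966}$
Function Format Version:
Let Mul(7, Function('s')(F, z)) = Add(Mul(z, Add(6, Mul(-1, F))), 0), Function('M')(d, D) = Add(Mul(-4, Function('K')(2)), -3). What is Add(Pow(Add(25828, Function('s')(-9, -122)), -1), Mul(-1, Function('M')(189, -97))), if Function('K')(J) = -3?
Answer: Rational(-1610687, 178966) ≈ -9.0000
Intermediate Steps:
Function('M')(d, D) = 9 (Function('M')(d, D) = Add(Mul(-4, -3), -3) = Add(12, -3) = 9)
Function('s')(F, z) = Mul(Rational(1, 7), z, Add(6, Mul(-1, F))) (Function('s')(F, z) = Mul(Rational(1, 7), Add(Mul(z, Add(6, Mul(-1, F))), 0)) = Mul(Rational(1, 7), Mul(z, Add(6, Mul(-1, F)))) = Mul(Rational(1, 7), z, Add(6, Mul(-1, F))))
Add(Pow(Add(25828, Function('s')(-9, -122)), -1), Mul(-1, Function('M')(189, -97))) = Add(Pow(Add(25828, Mul(Rational(1, 7), -122, Add(6, Mul(-1, -9)))), -1), Mul(-1, 9)) = Add(Pow(Add(25828, Mul(Rational(1, 7), -122, Add(6, 9))), -1), -9) = Add(Pow(Add(25828, Mul(Rational(1, 7), -122, 15)), -1), -9) = Add(Pow(Add(25828, Rational(-1830, 7)), -1), -9) = Add(Pow(Rational(178966, 7), -1), -9) = Add(Rational(7, 178966), -9) = Rational(-1610687, 178966)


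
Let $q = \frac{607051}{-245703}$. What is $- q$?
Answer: $\frac{607051}{245703} \approx 2.4707$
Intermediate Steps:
$q = - \frac{607051}{245703}$ ($q = 607051 \left(- \frac{1}{245703}\right) = - \frac{607051}{245703} \approx -2.4707$)
$- q = \left(-1\right) \left(- \frac{607051}{245703}\right) = \frac{607051}{245703}$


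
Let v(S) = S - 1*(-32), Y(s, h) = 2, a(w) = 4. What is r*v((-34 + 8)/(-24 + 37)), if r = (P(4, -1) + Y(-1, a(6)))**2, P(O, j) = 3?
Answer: 750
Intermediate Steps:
r = 25 (r = (3 + 2)**2 = 5**2 = 25)
v(S) = 32 + S (v(S) = S + 32 = 32 + S)
r*v((-34 + 8)/(-24 + 37)) = 25*(32 + (-34 + 8)/(-24 + 37)) = 25*(32 - 26/13) = 25*(32 - 26*1/13) = 25*(32 - 2) = 25*30 = 750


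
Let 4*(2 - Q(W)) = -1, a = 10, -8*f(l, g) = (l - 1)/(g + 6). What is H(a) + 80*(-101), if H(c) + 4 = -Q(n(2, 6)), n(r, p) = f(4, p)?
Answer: -32345/4 ≈ -8086.3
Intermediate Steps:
f(l, g) = -(-1 + l)/(8*(6 + g)) (f(l, g) = -(l - 1)/(8*(g + 6)) = -(-1 + l)/(8*(6 + g)))
n(r, p) = -3/(8*(6 + p)) (n(r, p) = (1 - 1*4)/(8*(6 + p)) = (1 - 4)/(8*(6 + p)) = (⅛)*(-3)/(6 + p) = -3/(8*(6 + p)))
Q(W) = 9/4 (Q(W) = 2 - ¼*(-1) = 2 + ¼ = 9/4)
H(c) = -25/4 (H(c) = -4 - 1*9/4 = -4 - 9/4 = -25/4)
H(a) + 80*(-101) = -25/4 + 80*(-101) = -25/4 - 8080 = -32345/4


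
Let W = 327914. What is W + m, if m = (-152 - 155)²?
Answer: 422163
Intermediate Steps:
m = 94249 (m = (-307)² = 94249)
W + m = 327914 + 94249 = 422163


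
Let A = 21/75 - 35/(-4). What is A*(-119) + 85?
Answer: -98957/100 ≈ -989.57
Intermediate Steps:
A = 903/100 (A = 21*(1/75) - 35*(-1/4) = 7/25 + 35/4 = 903/100 ≈ 9.0300)
A*(-119) + 85 = (903/100)*(-119) + 85 = -107457/100 + 85 = -98957/100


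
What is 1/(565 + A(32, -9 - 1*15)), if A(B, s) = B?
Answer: 1/597 ≈ 0.0016750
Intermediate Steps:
1/(565 + A(32, -9 - 1*15)) = 1/(565 + 32) = 1/597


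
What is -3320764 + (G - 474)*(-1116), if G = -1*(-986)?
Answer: -3892156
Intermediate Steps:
G = 986
-3320764 + (G - 474)*(-1116) = -3320764 + (986 - 474)*(-1116) = -3320764 + 512*(-1116) = -3320764 - 571392 = -3892156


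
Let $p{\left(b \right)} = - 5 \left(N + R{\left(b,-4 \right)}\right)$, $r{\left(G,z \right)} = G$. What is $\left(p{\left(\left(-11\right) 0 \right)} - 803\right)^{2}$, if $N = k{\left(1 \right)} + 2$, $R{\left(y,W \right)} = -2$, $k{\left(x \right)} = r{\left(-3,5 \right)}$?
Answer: $620944$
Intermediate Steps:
$k{\left(x \right)} = -3$
$N = -1$ ($N = -3 + 2 = -1$)
$p{\left(b \right)} = 15$ ($p{\left(b \right)} = - 5 \left(-1 - 2\right) = \left(-5\right) \left(-3\right) = 15$)
$\left(p{\left(\left(-11\right) 0 \right)} - 803\right)^{2} = \left(15 - 803\right)^{2} = \left(-788\right)^{2} = 620944$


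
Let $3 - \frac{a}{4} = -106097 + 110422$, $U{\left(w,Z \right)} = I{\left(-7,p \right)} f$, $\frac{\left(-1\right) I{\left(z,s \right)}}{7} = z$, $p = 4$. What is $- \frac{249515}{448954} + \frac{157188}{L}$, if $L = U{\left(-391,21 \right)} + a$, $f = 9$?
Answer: $- \frac{74773760557}{7563528038} \approx -9.8861$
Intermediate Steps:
$I{\left(z,s \right)} = - 7 z$
$U{\left(w,Z \right)} = 441$ ($U{\left(w,Z \right)} = \left(-7\right) \left(-7\right) 9 = 49 \cdot 9 = 441$)
$a = -17288$ ($a = 12 - 4 \left(-106097 + 110422\right) = 12 - 17300 = -17288$)
$L = -16847$ ($L = 441 - 17288 = -16847$)
$- \frac{249515}{448954} + \frac{157188}{L} = - \frac{249515}{448954} + \frac{157188}{-16847} = \left(-249515\right) \frac{1}{448954} + 157188 \left(- \frac{1}{16847}\right) = - \frac{249515}{448954} - \frac{157188}{16847} = - \frac{74773760557}{7563528038}$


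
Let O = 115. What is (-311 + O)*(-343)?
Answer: 67228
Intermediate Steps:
(-311 + O)*(-343) = (-311 + 115)*(-343) = -196*(-343) = 67228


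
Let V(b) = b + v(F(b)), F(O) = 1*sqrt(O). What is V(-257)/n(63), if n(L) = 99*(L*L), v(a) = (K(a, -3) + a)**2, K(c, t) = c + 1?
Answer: -428/130977 + 4*I*sqrt(257)/392931 ≈ -0.0032678 + 0.0001632*I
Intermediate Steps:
K(c, t) = 1 + c
F(O) = sqrt(O)
v(a) = (1 + 2*a)**2 (v(a) = ((1 + a) + a)**2 = (1 + 2*a)**2)
n(L) = 99*L**2
V(b) = b + (1 + 2*sqrt(b))**2
V(-257)/n(63) = (-257 + (1 + 2*sqrt(-257))**2)/((99*63**2)) = (-257 + (1 + 2*(I*sqrt(257)))**2)/((99*3969)) = (-257 + (1 + 2*I*sqrt(257))**2)/392931 = (-257 + (1 + 2*I*sqrt(257))**2)*(1/392931) = -257/392931 + (1 + 2*I*sqrt(257))**2/392931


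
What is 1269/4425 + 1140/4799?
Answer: 3711477/7078525 ≈ 0.52433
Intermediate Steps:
1269/4425 + 1140/4799 = 1269*(1/4425) + 1140*(1/4799) = 423/1475 + 1140/4799 = 3711477/7078525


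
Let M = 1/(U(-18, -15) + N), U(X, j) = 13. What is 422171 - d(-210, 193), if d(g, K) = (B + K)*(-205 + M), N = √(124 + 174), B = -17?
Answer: 59116667/129 - 176*√298/129 ≈ 4.5825e+5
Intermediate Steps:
N = √298 ≈ 17.263
M = 1/(13 + √298) ≈ 0.033044
d(g, K) = (-17 + K)*(-26458/129 + √298/129) (d(g, K) = (-17 + K)*(-205 + (-13/129 + √298/129)) = (-17 + K)*(-26458/129 + √298/129))
422171 - d(-210, 193) = 422171 - (449786/129 - 26458/129*193 - 17*√298/129 + (1/129)*193*√298) = 422171 - (449786/129 - 5106394/129 - 17*√298/129 + 193*√298/129) = 422171 - (-4656608/129 + 176*√298/129) = 422171 + (4656608/129 - 176*√298/129) = 59116667/129 - 176*√298/129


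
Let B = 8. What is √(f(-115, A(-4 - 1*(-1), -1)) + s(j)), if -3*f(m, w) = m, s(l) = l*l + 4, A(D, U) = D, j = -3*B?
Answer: √5565/3 ≈ 24.866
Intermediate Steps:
j = -24 (j = -3*8 = -24)
s(l) = 4 + l² (s(l) = l² + 4 = 4 + l²)
f(m, w) = -m/3
√(f(-115, A(-4 - 1*(-1), -1)) + s(j)) = √(-⅓*(-115) + (4 + (-24)²)) = √(115/3 + (4 + 576)) = √(115/3 + 580) = √(1855/3) = √5565/3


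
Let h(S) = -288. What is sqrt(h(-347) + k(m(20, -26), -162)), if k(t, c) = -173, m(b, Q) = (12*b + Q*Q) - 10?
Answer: I*sqrt(461) ≈ 21.471*I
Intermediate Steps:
m(b, Q) = -10 + Q**2 + 12*b (m(b, Q) = (12*b + Q**2) - 10 = (Q**2 + 12*b) - 10 = -10 + Q**2 + 12*b)
sqrt(h(-347) + k(m(20, -26), -162)) = sqrt(-288 - 173) = sqrt(-461) = I*sqrt(461)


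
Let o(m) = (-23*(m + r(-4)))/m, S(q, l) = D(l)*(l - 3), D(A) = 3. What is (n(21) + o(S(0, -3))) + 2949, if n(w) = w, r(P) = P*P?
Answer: 26707/9 ≈ 2967.4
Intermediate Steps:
r(P) = P²
S(q, l) = -9 + 3*l (S(q, l) = 3*(l - 3) = 3*(-3 + l) = -9 + 3*l)
o(m) = (-368 - 23*m)/m (o(m) = (-23*(m + (-4)²))/m = (-23*(m + 16))/m = (-23*(16 + m))/m = (-368 - 23*m)/m)
(n(21) + o(S(0, -3))) + 2949 = (21 + (-23 - 368/(-9 + 3*(-3)))) + 2949 = (21 + (-23 - 368/(-9 - 9))) + 2949 = (21 + (-23 - 368/(-18))) + 2949 = (21 + (-23 - 368*(-1/18))) + 2949 = (21 + (-23 + 184/9)) + 2949 = (21 - 23/9) + 2949 = 166/9 + 2949 = 26707/9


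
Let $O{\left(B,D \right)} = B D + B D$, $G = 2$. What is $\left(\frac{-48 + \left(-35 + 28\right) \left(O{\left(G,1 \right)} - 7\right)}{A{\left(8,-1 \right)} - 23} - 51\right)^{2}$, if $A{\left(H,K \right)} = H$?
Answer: $\frac{60516}{25} \approx 2420.6$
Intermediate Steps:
$O{\left(B,D \right)} = 2 B D$
$\left(\frac{-48 + \left(-35 + 28\right) \left(O{\left(G,1 \right)} - 7\right)}{A{\left(8,-1 \right)} - 23} - 51\right)^{2} = \left(\frac{-48 + \left(-35 + 28\right) \left(2 \cdot 2 \cdot 1 - 7\right)}{8 - 23} - 51\right)^{2} = \left(\frac{-48 - 7 \left(4 - 7\right)}{-15} - 51\right)^{2} = \left(\left(-48 - -21\right) \left(- \frac{1}{15}\right) - 51\right)^{2} = \left(\left(-48 + 21\right) \left(- \frac{1}{15}\right) - 51\right)^{2} = \left(\left(-27\right) \left(- \frac{1}{15}\right) - 51\right)^{2} = \left(\frac{9}{5} - 51\right)^{2} = \left(- \frac{246}{5}\right)^{2} = \frac{60516}{25}$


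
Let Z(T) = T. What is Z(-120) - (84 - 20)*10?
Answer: -760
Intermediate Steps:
Z(-120) - (84 - 20)*10 = -120 - (84 - 20)*10 = -120 - 64*10 = -120 - 1*640 = -120 - 640 = -760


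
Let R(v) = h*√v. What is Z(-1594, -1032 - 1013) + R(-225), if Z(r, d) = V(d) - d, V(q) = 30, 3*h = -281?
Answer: 2075 - 1405*I ≈ 2075.0 - 1405.0*I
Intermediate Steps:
h = -281/3 (h = (⅓)*(-281) = -281/3 ≈ -93.667)
Z(r, d) = 30 - d
R(v) = -281*√v/3
Z(-1594, -1032 - 1013) + R(-225) = (30 - (-1032 - 1013)) - 1405*I = (30 - 1*(-2045)) - 1405*I = (30 + 2045) - 1405*I = 2075 - 1405*I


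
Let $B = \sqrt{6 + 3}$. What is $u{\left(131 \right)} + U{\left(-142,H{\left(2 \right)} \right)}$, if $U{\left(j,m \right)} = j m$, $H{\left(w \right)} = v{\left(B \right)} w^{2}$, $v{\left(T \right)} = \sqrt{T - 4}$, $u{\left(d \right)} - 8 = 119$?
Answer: $127 - 568 i \approx 127.0 - 568.0 i$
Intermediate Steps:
$B = 3$ ($B = \sqrt{9} = 3$)
$u{\left(d \right)} = 127$ ($u{\left(d \right)} = 8 + 119 = 127$)
$v{\left(T \right)} = \sqrt{-4 + T}$
$H{\left(w \right)} = i w^{2}$ ($H{\left(w \right)} = \sqrt{-4 + 3} w^{2} = \sqrt{-1} w^{2} = i w^{2}$)
$u{\left(131 \right)} + U{\left(-142,H{\left(2 \right)} \right)} = 127 - 142 i 2^{2} = 127 - 142 i 4 = 127 - 142 \cdot 4 i = 127 - 568 i$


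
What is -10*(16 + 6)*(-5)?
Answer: 1100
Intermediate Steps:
-10*(16 + 6)*(-5) = -10*22*(-5) = -220*(-5) = 1100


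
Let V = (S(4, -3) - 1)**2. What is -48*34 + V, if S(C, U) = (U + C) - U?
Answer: -1623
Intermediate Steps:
S(C, U) = C (S(C, U) = (C + U) - U = C)
V = 9 (V = (4 - 1)**2 = 3**2 = 9)
-48*34 + V = -48*34 + 9 = -1632 + 9 = -1623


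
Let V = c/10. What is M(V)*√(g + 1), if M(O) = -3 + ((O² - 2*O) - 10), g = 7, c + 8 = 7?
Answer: -1279*√2/50 ≈ -36.176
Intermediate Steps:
c = -1 (c = -8 + 7 = -1)
V = -⅒ (V = -1/10 = -1*⅒ = -⅒ ≈ -0.10000)
M(O) = -13 + O² - 2*O (M(O) = -3 + (-10 + O² - 2*O) = -13 + O² - 2*O)
M(V)*√(g + 1) = (-13 + (-⅒)² - 2*(-⅒))*√(7 + 1) = (-13 + 1/100 + ⅕)*√8 = -1279*√2/50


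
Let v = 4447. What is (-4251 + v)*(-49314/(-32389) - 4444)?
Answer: -575549608/661 ≈ -8.7073e+5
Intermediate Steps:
(-4251 + v)*(-49314/(-32389) - 4444) = (-4251 + 4447)*(-49314/(-32389) - 4444) = 196*(-49314*(-1/32389) - 4444) = 196*(49314/32389 - 4444) = 196*(-143887402/32389) = -575549608/661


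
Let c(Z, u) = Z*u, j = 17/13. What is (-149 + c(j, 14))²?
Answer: 2886601/169 ≈ 17080.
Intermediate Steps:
j = 17/13 (j = 17*(1/13) = 17/13 ≈ 1.3077)
(-149 + c(j, 14))² = (-149 + (17/13)*14)² = (-149 + 238/13)² = (-1699/13)² = 2886601/169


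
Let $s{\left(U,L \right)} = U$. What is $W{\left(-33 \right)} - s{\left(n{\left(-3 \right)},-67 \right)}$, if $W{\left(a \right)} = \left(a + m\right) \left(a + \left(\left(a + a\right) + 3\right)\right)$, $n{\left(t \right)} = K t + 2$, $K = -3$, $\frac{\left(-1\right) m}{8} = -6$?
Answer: $-1451$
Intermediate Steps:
$m = 48$ ($m = \left(-8\right) \left(-6\right) = 48$)
$n{\left(t \right)} = 2 - 3 t$ ($n{\left(t \right)} = - 3 t + 2 = 2 - 3 t$)
$W{\left(a \right)} = \left(3 + 3 a\right) \left(48 + a\right)$ ($W{\left(a \right)} = \left(a + 48\right) \left(a + \left(\left(a + a\right) + 3\right)\right) = \left(48 + a\right) \left(a + \left(2 a + 3\right)\right) = \left(48 + a\right) \left(a + \left(3 + 2 a\right)\right) = \left(48 + a\right) \left(3 + 3 a\right) = \left(3 + 3 a\right) \left(48 + a\right)$)
$W{\left(-33 \right)} - s{\left(n{\left(-3 \right)},-67 \right)} = \left(144 + 3 \left(-33\right)^{2} + 147 \left(-33\right)\right) - \left(2 - -9\right) = \left(144 + 3 \cdot 1089 - 4851\right) - \left(2 + 9\right) = \left(144 + 3267 - 4851\right) - 11 = -1440 - 11 = -1451$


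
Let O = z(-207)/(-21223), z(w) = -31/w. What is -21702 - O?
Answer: -95340379991/4393161 ≈ -21702.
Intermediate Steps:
O = -31/4393161 (O = -31/(-207)/(-21223) = -31*(-1/207)*(-1/21223) = (31/207)*(-1/21223) = -31/4393161 ≈ -7.0564e-6)
-21702 - O = -21702 - 1*(-31/4393161) = -21702 + 31/4393161 = -95340379991/4393161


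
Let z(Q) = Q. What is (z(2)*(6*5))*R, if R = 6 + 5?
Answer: 660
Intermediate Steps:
R = 11
(z(2)*(6*5))*R = (2*(6*5))*11 = (2*30)*11 = 60*11 = 660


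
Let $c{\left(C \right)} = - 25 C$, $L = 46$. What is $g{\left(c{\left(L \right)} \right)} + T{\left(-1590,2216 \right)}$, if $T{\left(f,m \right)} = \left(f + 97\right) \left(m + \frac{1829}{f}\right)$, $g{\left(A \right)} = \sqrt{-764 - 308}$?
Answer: $- \frac{5257765223}{1590} + 4 i \sqrt{67} \approx -3.3068 \cdot 10^{6} + 32.741 i$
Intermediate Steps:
$g{\left(A \right)} = 4 i \sqrt{67}$ ($g{\left(A \right)} = \sqrt{-1072} = 4 i \sqrt{67}$)
$T{\left(f,m \right)} = \left(97 + f\right) \left(m + \frac{1829}{f}\right)$
$g{\left(c{\left(L \right)} \right)} + T{\left(-1590,2216 \right)} = 4 i \sqrt{67} + \left(1829 + 97 \cdot 2216 + \frac{177413}{-1590} - 3523440\right) = 4 i \sqrt{67} + \left(1829 + 214952 + 177413 \left(- \frac{1}{1590}\right) - 3523440\right) = 4 i \sqrt{67} + \left(1829 + 214952 - \frac{177413}{1590} - 3523440\right) = 4 i \sqrt{67} - \frac{5257765223}{1590} = - \frac{5257765223}{1590} + 4 i \sqrt{67}$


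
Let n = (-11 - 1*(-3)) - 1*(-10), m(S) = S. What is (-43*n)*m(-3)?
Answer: 258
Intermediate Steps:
n = 2 (n = (-11 + 3) + 10 = -8 + 10 = 2)
(-43*n)*m(-3) = -43*2*(-3) = -86*(-3) = 258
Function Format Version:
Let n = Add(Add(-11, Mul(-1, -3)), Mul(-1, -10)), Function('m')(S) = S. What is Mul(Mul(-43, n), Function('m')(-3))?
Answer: 258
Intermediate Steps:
n = 2 (n = Add(Add(-11, 3), 10) = Add(-8, 10) = 2)
Mul(Mul(-43, n), Function('m')(-3)) = Mul(Mul(-43, 2), -3) = Mul(-86, -3) = 258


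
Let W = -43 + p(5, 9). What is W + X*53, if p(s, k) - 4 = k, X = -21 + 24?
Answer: 129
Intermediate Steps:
X = 3
p(s, k) = 4 + k
W = -30 (W = -43 + (4 + 9) = -43 + 13 = -30)
W + X*53 = -30 + 3*53 = -30 + 159 = 129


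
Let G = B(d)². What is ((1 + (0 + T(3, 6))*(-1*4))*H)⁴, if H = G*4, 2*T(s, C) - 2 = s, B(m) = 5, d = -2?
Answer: 656100000000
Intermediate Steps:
T(s, C) = 1 + s/2
G = 25 (G = 5² = 25)
H = 100 (H = 25*4 = 100)
((1 + (0 + T(3, 6))*(-1*4))*H)⁴ = ((1 + (0 + (1 + (½)*3))*(-1*4))*100)⁴ = ((1 + (0 + (1 + 3/2))*(-4))*100)⁴ = ((1 + (0 + 5/2)*(-4))*100)⁴ = ((1 + (5/2)*(-4))*100)⁴ = ((1 - 10)*100)⁴ = (-9*100)⁴ = (-900)⁴ = 656100000000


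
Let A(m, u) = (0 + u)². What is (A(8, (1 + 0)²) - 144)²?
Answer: 20449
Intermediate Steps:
A(m, u) = u²
(A(8, (1 + 0)²) - 144)² = (((1 + 0)²)² - 144)² = ((1²)² - 144)² = (1² - 144)² = (1 - 144)² = (-143)² = 20449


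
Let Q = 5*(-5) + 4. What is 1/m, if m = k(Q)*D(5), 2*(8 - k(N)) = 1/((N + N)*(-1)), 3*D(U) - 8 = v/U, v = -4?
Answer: 35/671 ≈ 0.052161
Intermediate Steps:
Q = -21 (Q = -25 + 4 = -21)
D(U) = 8/3 - 4/(3*U) (D(U) = 8/3 + (-4/U)/3 = 8/3 - 4/(3*U))
k(N) = 8 + 1/(4*N) (k(N) = 8 - (-1/(N + N))/2 = 8 - (-1/(2*N))/2 = 8 - (-1)/(4*N) = 8 + 1/(4*N))
m = 671/35 (m = (8 + (¼)/(-21))*((4/3)*(-1 + 2*5)/5) = (8 + (¼)*(-1/21))*((4/3)*(⅕)*(-1 + 10)) = (8 - 1/84)*((4/3)*(⅕)*9) = (671/84)*(12/5) = 671/35 ≈ 19.171)
1/m = 1/(671/35) = 35/671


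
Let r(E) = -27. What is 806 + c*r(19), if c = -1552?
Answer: 42710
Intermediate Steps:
806 + c*r(19) = 806 - 1552*(-27) = 806 + 41904 = 42710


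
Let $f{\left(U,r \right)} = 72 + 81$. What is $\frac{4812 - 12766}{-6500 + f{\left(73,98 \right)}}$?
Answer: $\frac{7954}{6347} \approx 1.2532$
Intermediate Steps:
$f{\left(U,r \right)} = 153$
$\frac{4812 - 12766}{-6500 + f{\left(73,98 \right)}} = \frac{4812 - 12766}{-6500 + 153} = - \frac{7954}{-6347} = \left(-7954\right) \left(- \frac{1}{6347}\right) = \frac{7954}{6347}$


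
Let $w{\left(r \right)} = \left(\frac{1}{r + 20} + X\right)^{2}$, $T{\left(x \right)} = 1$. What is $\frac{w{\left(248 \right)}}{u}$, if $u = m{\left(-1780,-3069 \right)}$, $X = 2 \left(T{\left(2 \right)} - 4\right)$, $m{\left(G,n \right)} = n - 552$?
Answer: $- \frac{2582449}{260074704} \approx -0.0099296$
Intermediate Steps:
$m{\left(G,n \right)} = -552 + n$
$X = -6$ ($X = 2 \left(1 - 4\right) = 2 \left(-3\right) = -6$)
$u = -3621$ ($u = -552 - 3069 = -3621$)
$w{\left(r \right)} = \left(-6 + \frac{1}{20 + r}\right)^{2}$ ($w{\left(r \right)} = \left(\frac{1}{r + 20} - 6\right)^{2} = \left(\frac{1}{20 + r} - 6\right)^{2} = \left(-6 + \frac{1}{20 + r}\right)^{2}$)
$\frac{w{\left(248 \right)}}{u} = \frac{\frac{1}{\left(20 + 248\right)^{2}} \left(119 + 6 \cdot 248\right)^{2}}{-3621} = \frac{\left(119 + 1488\right)^{2}}{71824} \left(- \frac{1}{3621}\right) = \frac{1607^{2}}{71824} \left(- \frac{1}{3621}\right) = \frac{1}{71824} \cdot 2582449 \left(- \frac{1}{3621}\right) = \frac{2582449}{71824} \left(- \frac{1}{3621}\right) = - \frac{2582449}{260074704}$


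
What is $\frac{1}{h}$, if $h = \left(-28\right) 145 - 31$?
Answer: $- \frac{1}{4091} \approx -0.00024444$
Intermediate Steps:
$h = -4091$ ($h = -4060 - 31 = -4091$)
$\frac{1}{h} = \frac{1}{-4091} = - \frac{1}{4091}$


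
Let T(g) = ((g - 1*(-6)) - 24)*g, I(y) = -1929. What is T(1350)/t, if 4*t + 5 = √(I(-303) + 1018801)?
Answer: 1332000/37661 + 532800*√254218/37661 ≈ 7168.4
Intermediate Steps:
T(g) = g*(-18 + g) (T(g) = ((g + 6) - 24)*g = ((6 + g) - 24)*g = (-18 + g)*g = g*(-18 + g))
t = -5/4 + √254218/2 (t = -5/4 + √(-1929 + 1018801)/4 = -5/4 + √1016872/4 = -5/4 + (2*√254218)/4 = -5/4 + √254218/2 ≈ 250.85)
T(1350)/t = (1350*(-18 + 1350))/(-5/4 + √254218/2) = (1350*1332)/(-5/4 + √254218/2) = 1798200/(-5/4 + √254218/2)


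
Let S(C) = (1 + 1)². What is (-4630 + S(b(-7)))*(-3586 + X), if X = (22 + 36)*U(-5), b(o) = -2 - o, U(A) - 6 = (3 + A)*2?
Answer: 16052220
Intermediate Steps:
U(A) = 12 + 2*A (U(A) = 6 + (3 + A)*2 = 6 + (6 + 2*A) = 12 + 2*A)
X = 116 (X = (22 + 36)*(12 + 2*(-5)) = 58*(12 - 10) = 58*2 = 116)
S(C) = 4 (S(C) = 2² = 4)
(-4630 + S(b(-7)))*(-3586 + X) = (-4630 + 4)*(-3586 + 116) = -4626*(-3470) = 16052220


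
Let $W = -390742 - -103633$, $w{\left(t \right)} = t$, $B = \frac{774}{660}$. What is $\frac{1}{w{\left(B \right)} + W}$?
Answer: $- \frac{110}{31581861} \approx -3.483 \cdot 10^{-6}$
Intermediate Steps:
$B = \frac{129}{110}$ ($B = 774 \cdot \frac{1}{660} = \frac{129}{110} \approx 1.1727$)
$W = -287109$ ($W = -390742 + 103633 = -287109$)
$\frac{1}{w{\left(B \right)} + W} = \frac{1}{\frac{129}{110} - 287109} = \frac{1}{- \frac{31581861}{110}} = - \frac{110}{31581861}$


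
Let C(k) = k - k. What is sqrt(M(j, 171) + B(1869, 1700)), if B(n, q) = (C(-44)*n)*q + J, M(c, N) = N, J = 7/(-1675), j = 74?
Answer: sqrt(19190006)/335 ≈ 13.077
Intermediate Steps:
C(k) = 0
J = -7/1675 (J = 7*(-1/1675) = -7/1675 ≈ -0.0041791)
B(n, q) = -7/1675 (B(n, q) = (0*n)*q - 7/1675 = 0*q - 7/1675 = 0 - 7/1675 = -7/1675)
sqrt(M(j, 171) + B(1869, 1700)) = sqrt(171 - 7/1675) = sqrt(286418/1675) = sqrt(19190006)/335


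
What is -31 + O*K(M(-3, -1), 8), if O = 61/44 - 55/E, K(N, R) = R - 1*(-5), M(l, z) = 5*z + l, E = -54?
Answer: 313/1188 ≈ 0.26347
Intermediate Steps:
M(l, z) = l + 5*z
K(N, R) = 5 + R (K(N, R) = R + 5 = 5 + R)
O = 2857/1188 (O = 61/44 - 55/(-54) = 61*(1/44) - 55*(-1/54) = 61/44 + 55/54 = 2857/1188 ≈ 2.4049)
-31 + O*K(M(-3, -1), 8) = -31 + 2857*(5 + 8)/1188 = -31 + (2857/1188)*13 = -31 + 37141/1188 = 313/1188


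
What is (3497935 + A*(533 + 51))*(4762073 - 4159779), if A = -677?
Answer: 1868657488698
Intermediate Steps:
(3497935 + A*(533 + 51))*(4762073 - 4159779) = (3497935 - 677*(533 + 51))*(4762073 - 4159779) = (3497935 - 677*584)*602294 = (3497935 - 395368)*602294 = 3102567*602294 = 1868657488698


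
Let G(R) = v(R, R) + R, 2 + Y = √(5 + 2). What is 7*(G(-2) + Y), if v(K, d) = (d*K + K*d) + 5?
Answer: 63 + 7*√7 ≈ 81.520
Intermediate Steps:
v(K, d) = 5 + 2*K*d (v(K, d) = (K*d + K*d) + 5 = 2*K*d + 5 = 5 + 2*K*d)
Y = -2 + √7 (Y = -2 + √(5 + 2) = -2 + √7 ≈ 0.64575)
G(R) = 5 + R + 2*R² (G(R) = (5 + 2*R*R) + R = (5 + 2*R²) + R = 5 + R + 2*R²)
7*(G(-2) + Y) = 7*((5 - 2 + 2*(-2)²) + (-2 + √7)) = 7*((5 - 2 + 2*4) + (-2 + √7)) = 7*((5 - 2 + 8) + (-2 + √7)) = 7*(11 + (-2 + √7)) = 7*(9 + √7) = 63 + 7*√7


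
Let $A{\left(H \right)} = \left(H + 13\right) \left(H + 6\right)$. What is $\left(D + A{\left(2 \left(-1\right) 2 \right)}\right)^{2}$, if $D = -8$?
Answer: $100$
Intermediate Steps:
$A{\left(H \right)} = \left(6 + H\right) \left(13 + H\right)$ ($A{\left(H \right)} = \left(13 + H\right) \left(6 + H\right) = \left(6 + H\right) \left(13 + H\right)$)
$\left(D + A{\left(2 \left(-1\right) 2 \right)}\right)^{2} = \left(-8 + \left(78 + \left(2 \left(-1\right) 2\right)^{2} + 19 \cdot 2 \left(-1\right) 2\right)\right)^{2} = \left(-8 + \left(78 + \left(\left(-2\right) 2\right)^{2} + 19 \left(\left(-2\right) 2\right)\right)\right)^{2} = \left(-8 + \left(78 + \left(-4\right)^{2} + 19 \left(-4\right)\right)\right)^{2} = \left(-8 + \left(78 + 16 - 76\right)\right)^{2} = \left(-8 + 18\right)^{2} = 10^{2} = 100$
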